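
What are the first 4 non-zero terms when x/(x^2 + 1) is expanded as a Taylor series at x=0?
-x^7 + x^5 - x^3 + x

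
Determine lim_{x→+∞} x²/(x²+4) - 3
Evaluate the dominant behaviour as x → +∞; each term tends to a finite value or vanishes.
Limit = -2.

Final answer: -2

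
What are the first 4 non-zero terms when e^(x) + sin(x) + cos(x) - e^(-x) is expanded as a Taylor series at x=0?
x^3/6 - x^2/2 + 3·x + 1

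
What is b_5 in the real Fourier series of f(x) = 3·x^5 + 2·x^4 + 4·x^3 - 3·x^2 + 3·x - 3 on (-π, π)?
b_5 = (1/π) ∫_{-π}^{π} f(x)·sin(5x) dx.
Evaluate the integral (use parity and integration by parts as needed): b_5 = 654/625 + 16·π^2/25 + 6·π^4/5.

Final answer: 654/625 + 16·π^2/25 + 6·π^4/5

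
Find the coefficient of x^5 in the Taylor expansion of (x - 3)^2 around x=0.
Expand to order 5: (x - 3)^2 = x^2 - 6·x + 9 + O(x^6).
The coefficient of x^5 is 0.

Final answer: 0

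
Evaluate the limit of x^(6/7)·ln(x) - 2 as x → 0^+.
The product is a 0·∞ indeterminate form at x → 0⁺.
Rewrite the product as ln(x) / x^(-6/7) and apply L'Hôpital, or use the standard hierarchy x^(-6/7) ≫ |ln x| as x → 0⁺.
The indeterminate product → 0, so the limit = -2.

Final answer: -2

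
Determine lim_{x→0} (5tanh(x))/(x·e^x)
Both numerator and denominator → 0 as x → 0; this is a 0/0 indeterminate form.
Expand each to leading order near x = 0: numerator ~ 5·x, denominator ~ x.
The limit of the ratio is 5.

Final answer: 5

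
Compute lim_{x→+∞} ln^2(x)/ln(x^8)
This is an ∞/∞ indeterminate form as x → +∞.
Write ln(x^8) = 8·ln(x), reducing the quotient to ln(x)/8 → ∞.
Limit = ∞.

Final answer: ∞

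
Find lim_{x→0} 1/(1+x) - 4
Direct substitution at x = 0 gives -3.

Final answer: -3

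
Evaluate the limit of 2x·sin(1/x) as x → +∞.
As x → +∞: let u = 1/x → 0⁺; then 2·x·sin(1/x) = 2·1·sin(u)/u → 2·1·1 = 2.
Limit = 2.

Final answer: 2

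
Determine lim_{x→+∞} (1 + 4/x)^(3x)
As x → +∞: write (1 + 4/x)^(3x) = ((1 + 4/x)^x)^3 → (e^4)^3 = e^12.
Limit = e^(12).

Final answer: e^(12)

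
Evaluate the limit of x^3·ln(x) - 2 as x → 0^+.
The product is a 0·∞ indeterminate form at x → 0⁺.
Rewrite the product as ln(x) / x^(-3) and apply L'Hôpital, or use the standard hierarchy x^(-3) ≫ |ln x| as x → 0⁺.
The indeterminate product → 0, so the limit = -2.

Final answer: -2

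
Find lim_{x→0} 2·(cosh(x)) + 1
Direct substitution at x = 0 gives 3.

Final answer: 3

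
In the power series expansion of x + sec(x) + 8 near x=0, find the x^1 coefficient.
Expand to order 1: x + sec(x) + 8 = x + 9 + O(x^2).
The coefficient of x^1 is 1.

Final answer: 1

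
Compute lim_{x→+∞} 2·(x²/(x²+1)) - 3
Evaluate the dominant behaviour as x → +∞; each term tends to a finite value or vanishes.
Limit = -1.

Final answer: -1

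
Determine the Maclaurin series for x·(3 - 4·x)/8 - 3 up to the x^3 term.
-x^2/2 + 3·x/8 - 3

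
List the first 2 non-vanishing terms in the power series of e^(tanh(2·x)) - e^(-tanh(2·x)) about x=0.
-8·x^3/3 + 4·x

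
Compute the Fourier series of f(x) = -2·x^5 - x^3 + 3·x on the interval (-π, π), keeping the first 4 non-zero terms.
(-462 - 4·π^4 + 78·π^2)·sin(x) + (-9·π^2 + 21/2 + 2·π^4)·sin(2·x) + (-4·π^4/3 + 38/81 + 62·π^2/27)·sin(3·x) + (-3·π^2/4 - 39/32 + π^4)·sin(4·x)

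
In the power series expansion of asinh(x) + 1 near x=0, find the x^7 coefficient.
Expand to order 7: asinh(x) + 1 = -5·x^7/112 + 3·x^5/40 - x^3/6 + x + 1 + O(x^8).
The coefficient of x^7 is -5/112.

Final answer: -5/112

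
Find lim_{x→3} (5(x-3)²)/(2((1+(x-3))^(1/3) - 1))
Both numerator and denominator → 0 as x → 3; this is a 0/0 indeterminate form.
Expand each to leading order near x = 3: numerator ~ 5·(x - 3)^2, denominator ~ 2·(x - 3)/3.
The limit of the ratio is 0.

Final answer: 0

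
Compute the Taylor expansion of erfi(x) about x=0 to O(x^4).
2·x^3/(3·√(π)) + 2·x/√(π)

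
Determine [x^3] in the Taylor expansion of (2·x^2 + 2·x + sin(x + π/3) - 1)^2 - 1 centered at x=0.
Expand to order 3: (2·x^2 + 2·x + sin(x + π/3) - 1)^2 - 1 = x^3·(-1 + √(3)/2)^2·(-1/(6·(-1 + √(3)/2)) + 5·(2/(-1 + √(3)/2) - √(3)/(4·(-1 + √(3)/2)))/(-1 + √(3)/2)) + x^2·(-1 + √(3)/2)^2·(4/(-1 + √(3)/2) - √(3)/(2·(-1 + √(3)/2)) + 25/(4·(-1 + √(3)/2)^2)) + x·(-5 + 5·√(3)/2) - 1 + (-1 + √(3)/2)^2 + O(x^4).
The coefficient of x^3 is (-1 + √(3)/2)^2·(-1/(6·(-1 + √(3)/2)) + 5·(2/(-1 + √(3)/2) - √(3)/(4·(-1 + √(3)/2)))/(-1 + √(3)/2)).

Final answer: (-1 + √(3)/2)^2·(-1/(6·(-1 + √(3)/2)) + 5·(2/(-1 + √(3)/2) - √(3)/(4·(-1 + √(3)/2)))/(-1 + √(3)/2))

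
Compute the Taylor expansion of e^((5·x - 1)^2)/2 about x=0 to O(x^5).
11875·e·x^4/12 - 625·e·x^3/3 + 75·e·x^2/2 - 5·e·x + e/2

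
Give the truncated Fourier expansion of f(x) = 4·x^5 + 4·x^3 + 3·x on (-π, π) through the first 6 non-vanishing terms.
(-152·π^2 + 8·π^4 + 918)·sin(x) + (-4·π^4 - 27 + 16·π^2)·sin(2·x) + (-88·π^2/27 + 338/81 + 8·π^4/3)·sin(3·x) + (-2·π^4 - 27/16 + π^2/2)·sin(4·x) + (702/625 + 8·π^2/25 + 8·π^4/5)·sin(5·x) + (-4·π^4/3 - 16·π^2/27 - 73/81)·sin(6·x)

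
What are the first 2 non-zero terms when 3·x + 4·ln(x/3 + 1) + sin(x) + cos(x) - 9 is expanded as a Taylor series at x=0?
16·x/3 - 8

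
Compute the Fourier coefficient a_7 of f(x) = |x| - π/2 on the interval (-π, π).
a_7 = (1/π) ∫_{-π}^{π} f(x)·cos(7x) dx.
Evaluate the integral (use parity and integration by parts as needed): a_7 = -4/(49·π).

Final answer: -4/(49·π)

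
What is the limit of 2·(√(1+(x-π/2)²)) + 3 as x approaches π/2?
Direct substitution at x = π/2 gives 5.

Final answer: 5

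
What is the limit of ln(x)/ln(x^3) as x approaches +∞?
This is an ∞/∞ indeterminate form as x → +∞.
Write ln(x^3) = 3·ln(x), reducing the quotient to 1/3.
Limit = 1/3.

Final answer: 1/3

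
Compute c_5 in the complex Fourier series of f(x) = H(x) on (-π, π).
Compute the real Fourier coefficients first: a_5 = 0, b_5 = 2/(5·π).
Then c_5 = (a_5 − i·b_5)/2 = -i/(5·π).

Final answer: -i/(5·π)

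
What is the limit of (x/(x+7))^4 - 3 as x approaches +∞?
As x → +∞: x/(x+7) = 1/(1 + 7/x) → 1, and the 4th power of a limit-1 base also → 1; with the additive constant, 1 - 3 = -2.
Limit = -2.

Final answer: -2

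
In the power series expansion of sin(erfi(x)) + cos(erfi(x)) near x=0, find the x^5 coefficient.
Expand to order 5: sin(erfi(x)) + cos(erfi(x)) = x^5·(-4/(3·π^(3/2)) + 4/(15·π^(5/2)) + 1/(5·√(π))) + x^4·(-4/(3·π) + 2/(3·π^2)) + x^3·(-4/(3·π^(3/2)) + 2/(3·√(π))) - 2·x^2/π + 2·x/√(π) + 1 + O(x^6).
The coefficient of x^5 is -4/(3·π^(3/2)) + 4/(15·π^(5/2)) + 1/(5·√(π)).

Final answer: -4/(3·π^(3/2)) + 4/(15·π^(5/2)) + 1/(5·√(π))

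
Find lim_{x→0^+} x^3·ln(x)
This is a 0·∞ indeterminate form at x → 0⁺.
Rewrite the product as ln(x) / x^(-3) and apply L'Hôpital, or use the standard hierarchy x^(-3) ≫ |ln x| as x → 0⁺.
The indeterminate product → 0, so the limit = 0.

Final answer: 0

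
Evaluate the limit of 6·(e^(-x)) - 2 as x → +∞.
Evaluate the dominant behaviour as x → +∞; each term tends to a finite value or vanishes.
Limit = -2.

Final answer: -2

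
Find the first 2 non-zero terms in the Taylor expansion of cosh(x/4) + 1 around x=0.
x^2/32 + 2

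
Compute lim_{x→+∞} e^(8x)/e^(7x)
This is an ∞/∞ indeterminate form as x → +∞.
Rewrite e^(8x)/e^(7x) = e^((8−7)x) = e^(x); the exponent coefficient is 1 > 0 so e^(x) → ∞.
Limit = ∞.

Final answer: ∞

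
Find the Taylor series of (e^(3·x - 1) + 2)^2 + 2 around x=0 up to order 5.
x^5·(81·e^(-1)/(20·(e^(-1) + 2)) + 243·e^(-2)/(4·(e^(-1) + 2)^2))·(e^(-1) + 2)^2 + x^4·(27·e^(-1)/(4·(e^(-1) + 2)) + 189·e^(-2)/(4·(e^(-1) + 2)^2))·(e^(-1) + 2)^2 + x^3·(27·e^(-2)/(e^(-1) + 2)^2 + 9·e^(-1)/(e^(-1) + 2))·(e^(-1) + 2)^2 + x^2·(9·e^(-2)/(e^(-1) + 2)^2 + 9·e^(-1)/(e^(-1) + 2))·(e^(-1) + 2)^2 + 6·x·(e^(-1) + 2)·e^(-1) + 2 + (e^(-1) + 2)^2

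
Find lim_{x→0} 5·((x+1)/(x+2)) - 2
Direct substitution at x = 0 gives 1/2.

Final answer: 1/2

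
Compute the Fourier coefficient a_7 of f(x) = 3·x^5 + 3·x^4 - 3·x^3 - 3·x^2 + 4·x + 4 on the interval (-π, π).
a_7 = (1/π) ∫_{-π}^{π} f(x)·cos(7x) dx.
Evaluate the integral (use parity and integration by parts as needed): a_7 = 732/2401 - 24·π^2/49.

Final answer: 732/2401 - 24·π^2/49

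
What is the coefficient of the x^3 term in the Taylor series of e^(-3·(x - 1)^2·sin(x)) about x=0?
Expand to order 3: e^(-3·(x - 1)^2·sin(x)) = -25·x^3 + 21·x^2/2 - 3·x + 1 + O(x^4).
The coefficient of x^3 is -25.

Final answer: -25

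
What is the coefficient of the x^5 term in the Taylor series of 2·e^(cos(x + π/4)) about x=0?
Expand to order 5: 2·e^(cos(x + π/4)) = x^5·(-e^(√(2)/2)/12 - √(2)·e^(√(2)/2)/32) + x^4·(-√(2)·e^(√(2)/2)/12 - e^(√(2)/2)/48) + x^3·(√(2)·e^(√(2)/2)/12 + e^(√(2)/2)/2) + x^2·(-√(2)·e^(√(2)/2)/2 + e^(√(2)/2)/2) - √(2)·x·e^(√(2)/2) + 2·e^(√(2)/2) + O(x^6).
The coefficient of x^5 is -e^(√(2)/2)/12 - √(2)·e^(√(2)/2)/32.

Final answer: -e^(√(2)/2)/12 - √(2)·e^(√(2)/2)/32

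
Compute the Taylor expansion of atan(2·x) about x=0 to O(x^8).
-128·x^7/7 + 32·x^5/5 - 8·x^3/3 + 2·x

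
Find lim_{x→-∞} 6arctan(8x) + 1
Evaluate the dominant behaviour as x → -∞; each term tends to a finite value or vanishes.
Limit = 1 - 3·π.

Final answer: 1 - 3·π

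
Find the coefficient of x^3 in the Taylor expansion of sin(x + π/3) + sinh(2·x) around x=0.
Expand to order 3: sin(x + π/3) + sinh(2·x) = 5·x^3/4 - √(3)·x^2/4 + 5·x/2 + √(3)/2 + O(x^4).
The coefficient of x^3 is 5/4.

Final answer: 5/4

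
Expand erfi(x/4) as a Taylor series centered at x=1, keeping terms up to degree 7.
erfi(1/4) + e^(1/16)·(x - 1)/(2·√(π)) + e^(1/16)·(x - 1)^2/(32·√(π)) + 3·e^(1/16)·(x - 1)^3/(256·√(π)) + 25·e^(1/16)·(x - 1)^4/(24576·√(π)) + 241·e^(1/16)·(x - 1)^5/(983040·√(π)) + 347·e^(1/16)·(x - 1)^6/(15728640·√(π)) + 10681·e^(1/16)·(x - 1)^7/(2642411520·√(π))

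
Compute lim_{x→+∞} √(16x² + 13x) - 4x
As x → +∞: multiply by the conjugate to get (13x)/(√(16x²+13x)+4x); the denominator ~ 8x, so the limit is 13/8.
Limit = 13/8.

Final answer: 13/8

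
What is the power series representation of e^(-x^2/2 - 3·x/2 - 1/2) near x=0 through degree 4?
-29·x^4·e^(-1/2)/128 + 3·x^3·e^(-1/2)/16 + 5·x^2·e^(-1/2)/8 - 3·x·e^(-1/2)/2 + e^(-1/2)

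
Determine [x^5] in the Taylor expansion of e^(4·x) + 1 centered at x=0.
Expand to order 5: e^(4·x) + 1 = 128·x^5/15 + 32·x^4/3 + 32·x^3/3 + 8·x^2 + 4·x + 2 + O(x^6).
The coefficient of x^5 is 128/15.

Final answer: 128/15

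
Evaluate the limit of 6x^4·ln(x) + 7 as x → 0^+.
The product is a 0·∞ indeterminate form at x → 0⁺.
Rewrite the product as 6·ln(x) / x^(-4) and apply L'Hôpital, or use the standard hierarchy x^(-4) ≫ |ln x| as x → 0⁺.
The indeterminate product → 0, so the limit = 7.

Final answer: 7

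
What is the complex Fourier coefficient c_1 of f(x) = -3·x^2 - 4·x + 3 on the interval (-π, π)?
Compute the real Fourier coefficients first: a_1 = 12, b_1 = -8.
Then c_1 = (a_1 − i·b_1)/2 = 6 + 4·i.

Final answer: 6 + 4·i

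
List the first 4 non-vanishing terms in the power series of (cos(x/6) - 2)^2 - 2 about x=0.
-7·x^6/8398080 + x^4/7776 + x^2/36 - 1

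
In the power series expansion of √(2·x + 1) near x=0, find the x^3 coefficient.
Expand to order 3: √(2·x + 1) = x^3/2 - x^2/2 + x + 1 + O(x^4).
The coefficient of x^3 is 1/2.

Final answer: 1/2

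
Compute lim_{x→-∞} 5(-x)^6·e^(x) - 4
The product is a 0·∞ indeterminate form at x → -∞.
Rewrite the product as 5(-x)^6 / e^(-x) (an ∞/∞ form) and apply L'Hôpital, or use the standard hierarchy e^(|x|) ≫ |(-x)^6| as x → -∞.
The indeterminate product → 0, so the limit = -4.

Final answer: -4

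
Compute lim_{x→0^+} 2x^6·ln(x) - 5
The product is a 0·∞ indeterminate form at x → 0⁺.
Rewrite the product as 2·ln(x) / x^(-6) and apply L'Hôpital, or use the standard hierarchy x^(-6) ≫ |ln x| as x → 0⁺.
The indeterminate product → 0, so the limit = -5.

Final answer: -5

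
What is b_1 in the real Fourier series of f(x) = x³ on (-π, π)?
b_1 = (1/π) ∫_{-π}^{π} f(x)·sin(1x) dx.
Evaluate the integral (use parity and integration by parts as needed): b_1 = -12 + 2·π^2.

Final answer: -12 + 2·π^2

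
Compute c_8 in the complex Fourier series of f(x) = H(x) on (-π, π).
Compute the real Fourier coefficients first: a_8 = 0, b_8 = 0.
Then c_8 = (a_8 − i·b_8)/2 = 0.

Final answer: 0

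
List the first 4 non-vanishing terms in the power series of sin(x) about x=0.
-x^7/5040 + x^5/120 - x^3/6 + x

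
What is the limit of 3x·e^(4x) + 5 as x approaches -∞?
The product is a 0·∞ indeterminate form at x → -∞.
Rewrite the product as 3x / e^(-4x) (an ∞/∞ form) and apply L'Hôpital, or use the standard hierarchy e^(4|x|) ≫ |x| as x → -∞.
The indeterminate product → 0, so the limit = 5.

Final answer: 5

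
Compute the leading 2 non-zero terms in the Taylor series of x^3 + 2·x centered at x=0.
x^3 + 2·x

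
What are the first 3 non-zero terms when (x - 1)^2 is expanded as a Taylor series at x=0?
x^2 - 2·x + 1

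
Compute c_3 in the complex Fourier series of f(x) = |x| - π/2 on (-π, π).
Compute the real Fourier coefficients first: a_3 = -4/(9·π), b_3 = 0.
Then c_3 = (a_3 − i·b_3)/2 = -2/(9·π).

Final answer: -2/(9·π)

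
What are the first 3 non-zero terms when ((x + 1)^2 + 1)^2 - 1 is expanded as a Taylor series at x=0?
8·x^2 + 8·x + 3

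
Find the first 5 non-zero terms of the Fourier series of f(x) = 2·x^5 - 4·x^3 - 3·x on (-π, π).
(-88·π^2 + 4·π^4 + 522)·sin(x) + (-2·π^4 - 18 + 14·π^2)·sin(2·x) + (-152·π^2/27 + 142/81 + 4·π^4/3)·sin(3·x) + (-π^4 + 9/32 + 13·π^2/4)·sin(4·x) + (-56·π^2/25 - 414/625 + 4·π^4/5)·sin(5·x)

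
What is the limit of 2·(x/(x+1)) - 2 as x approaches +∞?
Evaluate the dominant behaviour as x → +∞; each term tends to a finite value or vanishes.
Limit = 0.

Final answer: 0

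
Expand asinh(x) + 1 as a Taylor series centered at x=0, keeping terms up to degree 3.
-x^3/6 + x + 1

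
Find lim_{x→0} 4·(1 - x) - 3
Direct substitution at x = 0 gives 1.

Final answer: 1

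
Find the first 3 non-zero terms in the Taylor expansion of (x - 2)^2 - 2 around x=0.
x^2 - 4·x + 2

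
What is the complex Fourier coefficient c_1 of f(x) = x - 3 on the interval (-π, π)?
Compute the real Fourier coefficients first: a_1 = 0, b_1 = 2.
Then c_1 = (a_1 − i·b_1)/2 = -i.

Final answer: -i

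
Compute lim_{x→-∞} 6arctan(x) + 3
Evaluate the dominant behaviour as x → -∞; each term tends to a finite value or vanishes.
Limit = 3 - 3·π.

Final answer: 3 - 3·π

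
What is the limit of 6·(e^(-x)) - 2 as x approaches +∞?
Evaluate the dominant behaviour as x → +∞; each term tends to a finite value or vanishes.
Limit = -2.

Final answer: -2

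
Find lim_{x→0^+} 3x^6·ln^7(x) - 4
The product is a 0·∞ indeterminate form at x → 0⁺.
Rewrite the product as 3·ln^7(x) / x^(-6) and apply L'Hôpital, or use the standard hierarchy x^(-6) ≫ |ln x|^7 as x → 0⁺.
The indeterminate product → 0, so the limit = -4.

Final answer: -4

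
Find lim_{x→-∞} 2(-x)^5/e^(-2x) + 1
The quotient is an ∞/∞ indeterminate form as x → -∞.
Compare growth rates of the dominant terms (exponentials ≫ polynomials ≫ logarithms), or apply L'Hôpital's rule; the quotient → 0.
Adding the constant: 0 + 1 = 1. Limit = 1.

Final answer: 1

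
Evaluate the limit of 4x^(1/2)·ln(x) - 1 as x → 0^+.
The product is a 0·∞ indeterminate form at x → 0⁺.
Rewrite the product as 4·ln(x) / x^(-1/2) and apply L'Hôpital, or use the standard hierarchy x^(-1/2) ≫ |ln x| as x → 0⁺.
The indeterminate product → 0, so the limit = -1.

Final answer: -1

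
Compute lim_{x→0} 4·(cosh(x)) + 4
Direct substitution at x = 0 gives 8.

Final answer: 8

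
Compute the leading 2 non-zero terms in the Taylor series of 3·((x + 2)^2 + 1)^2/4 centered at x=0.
30·x + 75/4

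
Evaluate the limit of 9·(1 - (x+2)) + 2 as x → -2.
Direct substitution at x = -2 gives 11.

Final answer: 11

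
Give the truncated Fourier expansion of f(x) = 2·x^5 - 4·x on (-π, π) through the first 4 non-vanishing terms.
(-80·π^2 + 4·π^4 + 472)·sin(x) + (-2·π^4 - 11 + 10·π^2)·sin(2·x) + (-80·π^2/27 - 56/81 + 4·π^4/3)·sin(3·x) + (-π^4 + 49/32 + 5·π^2/4)·sin(4·x)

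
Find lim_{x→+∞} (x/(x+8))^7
As x → +∞: x/(x+8) = 1/(1 + 8/x) → 1, and the 7th power of a limit-1 base also → 1.
Limit = 1.

Final answer: 1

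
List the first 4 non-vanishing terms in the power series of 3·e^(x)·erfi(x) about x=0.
3·x^4/√(π) + 5·x^3/√(π) + 6·x^2/√(π) + 6·x/√(π)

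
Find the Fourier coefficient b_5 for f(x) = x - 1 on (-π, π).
b_5 = (1/π) ∫_{-π}^{π} f(x)·sin(5x) dx.
Evaluate the integral (use parity and integration by parts as needed): b_5 = 2/5.

Final answer: 2/5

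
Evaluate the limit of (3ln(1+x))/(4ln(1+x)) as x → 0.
Both numerator and denominator → 0 as x → 0; this is a 0/0 indeterminate form.
Expand each to leading order near x = 0: numerator ~ 3·x, denominator ~ 4·x.
The limit of the ratio is 3/4.

Final answer: 3/4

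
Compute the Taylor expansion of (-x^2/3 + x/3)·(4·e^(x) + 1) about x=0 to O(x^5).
-4·x^4/9 - 2·x^3/3 - x^2/3 + 5·x/3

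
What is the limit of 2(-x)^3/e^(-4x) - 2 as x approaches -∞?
The quotient is an ∞/∞ indeterminate form as x → -∞.
Compare growth rates of the dominant terms (exponentials ≫ polynomials ≫ logarithms), or apply L'Hôpital's rule; the quotient → 0.
Adding the constant: 0 - 2 = -2. Limit = -2.

Final answer: -2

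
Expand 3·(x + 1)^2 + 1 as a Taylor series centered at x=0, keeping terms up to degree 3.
3·x^2 + 6·x + 4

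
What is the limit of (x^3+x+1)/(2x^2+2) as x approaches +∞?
This is an ∞/∞ indeterminate form as x → +∞.
Divide numerator and denominator by x^3 and let the lower-order terms vanish; the numerator's degree 3 exceeds the denominator's degree 2, so the quotient diverges.
Limit = ∞.

Final answer: ∞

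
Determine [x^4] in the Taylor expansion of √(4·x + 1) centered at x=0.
Expand to order 4: √(4·x + 1) = -10·x^4 + 4·x^3 - 2·x^2 + 2·x + 1 + O(x^5).
The coefficient of x^4 is -10.

Final answer: -10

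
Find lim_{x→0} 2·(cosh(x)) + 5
Direct substitution at x = 0 gives 7.

Final answer: 7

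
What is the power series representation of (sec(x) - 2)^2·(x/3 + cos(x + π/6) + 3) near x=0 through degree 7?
-487·x^7/30240 + x^6·(19·√(3)/480 + 7/60) - 43·x^5/720 + x^4·(-1/2 + 3·√(3)/16) + x^3/4 + x^2·(-3 - 3·√(3)/4) - x/6 + √(3)/2 + 3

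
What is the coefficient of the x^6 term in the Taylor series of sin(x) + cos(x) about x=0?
Expand to order 6: sin(x) + cos(x) = -x^6/720 + x^5/120 + x^4/24 - x^3/6 - x^2/2 + x + 1 + O(x^7).
The coefficient of x^6 is -1/720.

Final answer: -1/720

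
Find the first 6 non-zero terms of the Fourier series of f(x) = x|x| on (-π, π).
(-8 + 2·π^2)·sin(x)/π - π·sin(2·x) + (-8 + 18·π^2)·sin(3·x)/(27·π) - π·sin(4·x)/2 + (-8 + 50·π^2)·sin(5·x)/(125·π) - π·sin(6·x)/3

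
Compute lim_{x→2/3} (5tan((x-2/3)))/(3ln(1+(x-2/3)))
Both numerator and denominator → 0 as x → 2/3; this is a 0/0 indeterminate form.
Expand each to leading order near x = 2/3: numerator ~ 5·(x - 2/3), denominator ~ 3·(x - 2/3).
The limit of the ratio is 5/3.

Final answer: 5/3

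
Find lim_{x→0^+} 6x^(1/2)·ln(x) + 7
The product is a 0·∞ indeterminate form at x → 0⁺.
Rewrite the product as 6·ln(x) / x^(-1/2) and apply L'Hôpital, or use the standard hierarchy x^(-1/2) ≫ |ln x| as x → 0⁺.
The indeterminate product → 0, so the limit = 7.

Final answer: 7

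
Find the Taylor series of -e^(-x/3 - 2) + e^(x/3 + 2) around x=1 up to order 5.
(-1 + e^(14/3))·e^(-7/3) + (1 + e^(14/3))·e^(-7/3)·(x - 1)/3 + (-1 + e^(14/3))·e^(-7/3)·(x - 1)^2/18 + (1 + e^(14/3))·e^(-7/3)·(x - 1)^3/162 + (-1 + e^(14/3))·e^(-7/3)·(x - 1)^4/1944 + (1 + e^(14/3))·e^(-7/3)·(x - 1)^5/29160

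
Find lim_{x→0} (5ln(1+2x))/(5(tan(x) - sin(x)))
Both numerator and denominator → 0 as x → 0; this is a 0/0 indeterminate form.
Expand each to leading order near x = 0: numerator ~ 10·x, denominator ~ 5·x^3/2.
The limit of the ratio is ∞.

Final answer: ∞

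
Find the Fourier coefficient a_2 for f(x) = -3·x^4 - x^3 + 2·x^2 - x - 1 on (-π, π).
a_2 = (1/π) ∫_{-π}^{π} f(x)·cos(2x) dx.
Evaluate the integral (use parity and integration by parts as needed): a_2 = 11 - 6·π^2.

Final answer: 11 - 6·π^2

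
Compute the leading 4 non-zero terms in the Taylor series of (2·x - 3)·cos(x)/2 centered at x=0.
-x^3/2 + 3·x^2/4 + x - 3/2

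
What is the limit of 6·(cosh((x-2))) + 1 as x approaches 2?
Direct substitution at x = 2 gives 7.

Final answer: 7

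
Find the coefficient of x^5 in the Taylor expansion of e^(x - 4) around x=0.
Expand to order 5: e^(x - 4) = x^5·e^(-4)/120 + x^4·e^(-4)/24 + x^3·e^(-4)/6 + x^2·e^(-4)/2 + x·e^(-4) + e^(-4) + O(x^6).
The coefficient of x^5 is e^(-4)/120.

Final answer: e^(-4)/120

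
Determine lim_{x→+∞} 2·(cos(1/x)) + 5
Evaluate the dominant behaviour as x → +∞; each term tends to a finite value or vanishes.
Limit = 7.

Final answer: 7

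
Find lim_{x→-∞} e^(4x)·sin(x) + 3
Evaluate the dominant behaviour as x → -∞; each term tends to a finite value or vanishes.
Limit = 3.

Final answer: 3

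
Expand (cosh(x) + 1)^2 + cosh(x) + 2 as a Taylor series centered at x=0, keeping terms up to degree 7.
7·x^6/144 + 11·x^4/24 + 5·x^2/2 + 7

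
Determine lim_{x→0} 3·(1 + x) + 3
Direct substitution at x = 0 gives 6.

Final answer: 6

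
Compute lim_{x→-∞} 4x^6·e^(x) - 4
The product is a 0·∞ indeterminate form at x → -∞.
Rewrite the product as 4x^6 / e^(-x) (an ∞/∞ form) and apply L'Hôpital, or use the standard hierarchy e^(|x|) ≫ |x^6| as x → -∞.
The indeterminate product → 0, so the limit = -4.

Final answer: -4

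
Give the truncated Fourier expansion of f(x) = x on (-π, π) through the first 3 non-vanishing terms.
2·sin(x) - sin(2·x) + 2·sin(3·x)/3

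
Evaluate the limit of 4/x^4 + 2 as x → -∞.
Evaluate the dominant behaviour as x → -∞; each term tends to a finite value or vanishes.
Limit = 2.

Final answer: 2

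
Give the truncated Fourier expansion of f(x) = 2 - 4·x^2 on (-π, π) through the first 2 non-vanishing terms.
16·cos(x) - 4·π^2/3 + 2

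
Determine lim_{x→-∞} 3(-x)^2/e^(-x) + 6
The quotient is an ∞/∞ indeterminate form as x → -∞.
Compare growth rates of the dominant terms (exponentials ≫ polynomials ≫ logarithms), or apply L'Hôpital's rule; the quotient → 0.
Adding the constant: 0 + 6 = 6. Limit = 6.

Final answer: 6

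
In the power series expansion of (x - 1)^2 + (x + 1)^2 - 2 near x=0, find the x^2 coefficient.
Expand to order 2: (x - 1)^2 + (x + 1)^2 - 2 = 2·x^2 + O(x^3).
The coefficient of x^2 is 2.

Final answer: 2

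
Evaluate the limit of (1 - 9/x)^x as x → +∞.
As x → +∞: this is the defining limit (1 - 9/x)^x → e^(-9).
Limit = e^(-9).

Final answer: e^(-9)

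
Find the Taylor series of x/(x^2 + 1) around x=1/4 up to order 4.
4/17 + 240·(x - 1/4)/289 - 3008·(x - 1/4)^2/4913 - 41216·(x - 1/4)^3/83521 + 1147904·(x - 1/4)^4/1419857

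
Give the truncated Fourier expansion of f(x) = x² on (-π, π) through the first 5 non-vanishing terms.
-4·cos(x) + cos(2·x) - 4·cos(3·x)/9 + cos(4·x)/4 + π^2/3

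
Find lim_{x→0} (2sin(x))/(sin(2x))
Both numerator and denominator → 0 as x → 0; this is a 0/0 indeterminate form.
Expand each to leading order near x = 0: numerator ~ 2·x, denominator ~ 2·x.
The limit of the ratio is 1.

Final answer: 1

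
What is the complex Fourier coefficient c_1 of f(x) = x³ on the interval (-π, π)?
Compute the real Fourier coefficients first: a_1 = 0, b_1 = -12 + 2·π^2.
Then c_1 = (a_1 − i·b_1)/2 = -i·π^2 + 6·i.

Final answer: -i·π^2 + 6·i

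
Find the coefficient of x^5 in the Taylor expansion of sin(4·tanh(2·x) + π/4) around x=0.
Expand to order 5: sin(4·tanh(2·x) + π/4) = 4736·√(2)·x^5/15 + 128·√(2)·x^4 - 48·√(2)·x^3 - 16·√(2)·x^2 + 4·√(2)·x + √(2)/2 + O(x^6).
The coefficient of x^5 is 4736·√(2)/15.

Final answer: 4736·√(2)/15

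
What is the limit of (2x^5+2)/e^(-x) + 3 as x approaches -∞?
The quotient is an ∞/∞ indeterminate form as x → -∞.
Compare growth rates of the dominant terms (exponentials ≫ polynomials ≫ logarithms), or apply L'Hôpital's rule; the quotient → 0.
Adding the constant: 0 + 3 = 3. Limit = 3.

Final answer: 3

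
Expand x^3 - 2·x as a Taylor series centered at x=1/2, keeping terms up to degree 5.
-7/8 - 5·(x - 1/2)/4 + 3·(x - 1/2)^2/2 + (x - 1/2)^3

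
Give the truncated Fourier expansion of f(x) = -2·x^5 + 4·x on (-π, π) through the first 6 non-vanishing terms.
(-472 - 4·π^4 + 80·π^2)·sin(x) + (-10·π^2 + 11 + 2·π^4)·sin(2·x) + (-4·π^4/3 + 56/81 + 80·π^2/27)·sin(3·x) + (-5·π^2/4 - 49/32 + π^4)·sin(4·x) + (-4·π^4/5 + 904/625 + 16·π^2/25)·sin(5·x) + (-10·π^2/27 - 103/81 + 2·π^4/3)·sin(6·x)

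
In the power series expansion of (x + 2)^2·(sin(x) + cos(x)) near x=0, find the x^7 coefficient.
Expand to order 7: (x + 2)^2·(sin(x) + cos(x)) = x^7/504 + 5·x^6/72 + x^5/30 - x^4 - 5·x^3/3 + 3·x^2 + 8·x + 4 + O(x^8).
The coefficient of x^7 is 1/504.

Final answer: 1/504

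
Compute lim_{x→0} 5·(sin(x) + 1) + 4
Direct substitution at x = 0 gives 9.

Final answer: 9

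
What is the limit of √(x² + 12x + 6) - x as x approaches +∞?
This is an ∞ − ∞ indeterminate form.
Multiply and divide by the conjugate √(x²+12x + 6) + x; the x² terms cancel, leaving (12x + 6)/(√(x²+12x + 6)+x) → 12/2 = 6.
Limit = 6.

Final answer: 6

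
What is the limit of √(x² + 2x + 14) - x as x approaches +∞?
This is an ∞ − ∞ indeterminate form.
Multiply and divide by the conjugate √(x²+2x + 14) + x; the x² terms cancel, leaving (2x + 14)/(√(x²+2x + 14)+x) → 2/2 = 1.
Limit = 1.

Final answer: 1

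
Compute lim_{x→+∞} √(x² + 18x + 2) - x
This is an ∞ − ∞ indeterminate form.
Multiply and divide by the conjugate √(x²+18x + 2) + x; the x² terms cancel, leaving (18x + 2)/(√(x²+18x + 2)+x) → 18/2 = 9.
Limit = 9.

Final answer: 9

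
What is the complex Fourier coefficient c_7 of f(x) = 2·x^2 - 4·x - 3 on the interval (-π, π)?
Compute the real Fourier coefficients first: a_7 = -8/49, b_7 = -8/7.
Then c_7 = (a_7 − i·b_7)/2 = -4/49 + 4·i/7.

Final answer: -4/49 + 4·i/7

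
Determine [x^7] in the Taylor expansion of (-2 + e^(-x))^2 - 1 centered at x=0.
Expand to order 7: (-2 + e^(-x))^2 - 1 = -31·x^7/1260 + x^6/12 - 7·x^5/30 + x^4/2 - 2·x^3/3 + 2·x + O(x^8).
The coefficient of x^7 is -31/1260.

Final answer: -31/1260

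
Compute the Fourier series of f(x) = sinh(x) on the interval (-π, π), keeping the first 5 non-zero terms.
sin(x)·sinh(π)/π - 4·sin(2·x)·sinh(π)/(5·π) + 3·sin(3·x)·sinh(π)/(5·π) - 8·sin(4·x)·sinh(π)/(17·π) + 5·sin(5·x)·sinh(π)/(13·π)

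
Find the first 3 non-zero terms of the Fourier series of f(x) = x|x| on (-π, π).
(-8 + 2·π^2)·sin(x)/π - π·sin(2·x) + (-8 + 18·π^2)·sin(3·x)/(27·π)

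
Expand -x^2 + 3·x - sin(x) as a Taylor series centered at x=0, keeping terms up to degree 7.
x^7/5040 - x^5/120 + x^3/6 - x^2 + 2·x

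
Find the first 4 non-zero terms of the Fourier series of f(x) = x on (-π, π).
2·sin(x) - sin(2·x) + 2·sin(3·x)/3 - sin(4·x)/2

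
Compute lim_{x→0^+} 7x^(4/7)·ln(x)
This is a 0·∞ indeterminate form at x → 0⁺.
Rewrite the product as 7·ln(x) / x^(-4/7) and apply L'Hôpital, or use the standard hierarchy x^(-4/7) ≫ |ln x| as x → 0⁺.
The indeterminate product → 0, so the limit = 0.

Final answer: 0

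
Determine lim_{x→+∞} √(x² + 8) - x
This is an ∞ − ∞ indeterminate form.
Multiply and divide by the conjugate √(x²+8) + x; the x² terms cancel, leaving 8/(√(x²+8)+x) → 0.
Limit = 0.

Final answer: 0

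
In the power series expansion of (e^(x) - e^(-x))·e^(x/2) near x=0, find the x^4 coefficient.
Expand to order 4: (e^(x) - e^(-x))·e^(x/2) = 5·x^4/24 + 7·x^3/12 + x^2 + 2·x + O(x^5).
The coefficient of x^4 is 5/24.

Final answer: 5/24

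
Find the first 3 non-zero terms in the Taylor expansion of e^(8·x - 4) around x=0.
32·x^2·e^(-4) + 8·x·e^(-4) + e^(-4)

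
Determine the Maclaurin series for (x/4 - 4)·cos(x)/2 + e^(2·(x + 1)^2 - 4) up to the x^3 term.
x^3·(-1/16 + 56·e^(-2)/3) + x^2·(1 + 10·e^(-2)) + x·(1/8 + 4·e^(-2)) - 2 + e^(-2)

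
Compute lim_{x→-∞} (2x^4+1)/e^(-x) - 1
The quotient is an ∞/∞ indeterminate form as x → -∞.
Compare growth rates of the dominant terms (exponentials ≫ polynomials ≫ logarithms), or apply L'Hôpital's rule; the quotient → 0.
Adding the constant: 0 - 1 = -1. Limit = -1.

Final answer: -1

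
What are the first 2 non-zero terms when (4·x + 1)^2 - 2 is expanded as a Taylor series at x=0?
8·x - 1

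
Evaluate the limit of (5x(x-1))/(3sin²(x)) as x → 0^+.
Both numerator and denominator → 0 as x → 0^+; this is a 0/0 indeterminate form.
Expand each to leading order near x = 0: numerator ~ -5·x, denominator ~ 3·x^2.
The limit of the ratio is -∞.

Final answer: -∞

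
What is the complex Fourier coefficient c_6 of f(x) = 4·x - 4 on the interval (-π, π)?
Compute the real Fourier coefficients first: a_6 = 0, b_6 = -4/3.
Then c_6 = (a_6 − i·b_6)/2 = 2·i/3.

Final answer: 2·i/3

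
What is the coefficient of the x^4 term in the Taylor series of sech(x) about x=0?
Expand to order 4: sech(x) = 5·x^4/24 - x^2/2 + 1 + O(x^5).
The coefficient of x^4 is 5/24.

Final answer: 5/24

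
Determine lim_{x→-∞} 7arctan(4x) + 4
Evaluate the dominant behaviour as x → -∞; each term tends to a finite value or vanishes.
Limit = 4 - 7·π/2.

Final answer: 4 - 7·π/2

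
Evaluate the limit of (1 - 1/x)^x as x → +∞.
As x → +∞: this is the defining limit (1 - 1/x)^x → e^(-1).
Limit = e^(-1).

Final answer: e^(-1)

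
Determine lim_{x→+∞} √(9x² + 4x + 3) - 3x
As x → +∞: multiply by the conjugate to get (4x+3)/(√(9x²+4x+3)+3x); the denominator ~ 6x, so the limit is 4/6 = 2/3.
Limit = 2/3.

Final answer: 2/3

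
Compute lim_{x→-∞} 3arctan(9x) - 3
Evaluate the dominant behaviour as x → -∞; each term tends to a finite value or vanishes.
Limit = -3·π/2 - 3.

Final answer: -3·π/2 - 3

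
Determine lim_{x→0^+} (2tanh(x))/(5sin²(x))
Both numerator and denominator → 0 as x → 0^+; this is a 0/0 indeterminate form.
Expand each to leading order near x = 0: numerator ~ 2·x, denominator ~ 5·x^2.
The limit of the ratio is ∞.

Final answer: ∞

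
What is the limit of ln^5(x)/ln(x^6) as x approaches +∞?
This is an ∞/∞ indeterminate form as x → +∞.
Write ln(x^6) = 6·ln(x), reducing the quotient to ln^4(x)/6 → ∞.
Limit = ∞.

Final answer: ∞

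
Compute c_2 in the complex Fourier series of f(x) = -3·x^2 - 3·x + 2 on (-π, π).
Compute the real Fourier coefficients first: a_2 = -3, b_2 = 3.
Then c_2 = (a_2 − i·b_2)/2 = -3/2 - 3·i/2.

Final answer: -3/2 - 3·i/2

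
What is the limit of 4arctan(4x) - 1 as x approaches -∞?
Evaluate the dominant behaviour as x → -∞; each term tends to a finite value or vanishes.
Limit = -2·π - 1.

Final answer: -2·π - 1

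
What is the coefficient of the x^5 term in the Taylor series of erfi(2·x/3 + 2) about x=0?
Expand to order 5: erfi(2·x/3 + 2) = 736·x^5·e^(4)/(729·√(π)) + 352·x^4·e^(4)/(243·√(π)) + 16·x^3·e^(4)/(9·√(π)) + 16·x^2·e^(4)/(9·√(π)) + 4·x·e^(4)/(3·√(π)) + erfi(2) + O(x^6).
The coefficient of x^5 is 736·e^(4)/(729·√(π)).

Final answer: 736·e^(4)/(729·√(π))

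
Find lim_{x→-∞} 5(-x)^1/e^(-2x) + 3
The quotient is an ∞/∞ indeterminate form as x → -∞.
Compare growth rates of the dominant terms (exponentials ≫ polynomials ≫ logarithms), or apply L'Hôpital's rule; the quotient → 0.
Adding the constant: 0 + 3 = 3. Limit = 3.

Final answer: 3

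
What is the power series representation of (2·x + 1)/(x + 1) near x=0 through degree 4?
-x^4 + x^3 - x^2 + x + 1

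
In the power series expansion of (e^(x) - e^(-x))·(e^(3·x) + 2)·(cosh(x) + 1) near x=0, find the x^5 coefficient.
Expand to order 5: (e^(x) - e^(-x))·(e^(3·x) + 2)·(cosh(x) + 1) = 437·x^5/20 + 23·x^4 + 23·x^3 + 12·x^2 + 12·x + O(x^6).
The coefficient of x^5 is 437/20.

Final answer: 437/20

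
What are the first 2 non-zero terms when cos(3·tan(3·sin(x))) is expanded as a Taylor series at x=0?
1 - 81·x^2/2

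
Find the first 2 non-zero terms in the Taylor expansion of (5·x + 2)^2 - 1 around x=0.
20·x + 3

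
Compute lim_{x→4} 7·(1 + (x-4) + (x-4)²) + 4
Direct substitution at x = 4 gives 11.

Final answer: 11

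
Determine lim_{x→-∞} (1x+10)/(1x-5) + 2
Evaluate the dominant behaviour as x → -∞; each term tends to a finite value or vanishes.
Limit = 3.

Final answer: 3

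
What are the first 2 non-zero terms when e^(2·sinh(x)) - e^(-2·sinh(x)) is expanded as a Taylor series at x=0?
10·x^3/3 + 4·x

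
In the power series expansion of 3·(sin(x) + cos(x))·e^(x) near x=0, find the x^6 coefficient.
Expand to order 6: 3·(sin(x) + cos(x))·e^(x) = -x^6/30 - x^5/5 - x^4/2 + 3·x^2 + 6·x + 3 + O(x^7).
The coefficient of x^6 is -1/30.

Final answer: -1/30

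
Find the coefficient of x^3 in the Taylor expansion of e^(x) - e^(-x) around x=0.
Expand to order 3: e^(x) - e^(-x) = x^3/3 + 2·x + O(x^4).
The coefficient of x^3 is 1/3.

Final answer: 1/3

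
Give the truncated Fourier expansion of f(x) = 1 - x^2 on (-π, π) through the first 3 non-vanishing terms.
4·cos(x) - cos(2·x) - π^2/3 + 1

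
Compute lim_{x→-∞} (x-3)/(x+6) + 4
Evaluate the dominant behaviour as x → -∞; each term tends to a finite value or vanishes.
Limit = 5.

Final answer: 5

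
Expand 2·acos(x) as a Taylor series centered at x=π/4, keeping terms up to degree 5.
2·acos(π/4) - 8·(x - π/4)/√(16 - π^2) + 16·π·(x - π/4)^2/(-16·√(16 - π^2) + π^2·√(16 - π^2)) + (1024·√(16 - π^2) + 128·π^2·√(16 - π^2))·(x - π/4)^3/(-144·π^4 - 12288 + 3·π^6 + 2304·π^2) + (-3072·π·√(16 - π^2) - 128·π^3·√(16 - π^2))·(x - π/4)^4/(-16384·π^2 - 64·π^6 + π^8 + 65536 + 1536·π^4) + (-98304·π^2 - 2048·π^4 - 196608)·(x - π/4)^5/(-81920·π^2·√(16 - π^2) - 320·π^6·√(16 - π^2) + 5·π^8·√(16 - π^2) + 327680·√(16 - π^2) + 7680·π^4·√(16 - π^2))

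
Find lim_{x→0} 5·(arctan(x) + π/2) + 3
Direct substitution at x = 0 gives 3 + 5·π/2.

Final answer: 3 + 5·π/2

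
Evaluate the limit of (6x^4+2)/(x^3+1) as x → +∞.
This is an ∞/∞ indeterminate form as x → +∞.
Divide numerator and denominator by x^4 and let the lower-order terms vanish; the numerator's degree 4 exceeds the denominator's degree 3, so the quotient diverges.
Limit = ∞.

Final answer: ∞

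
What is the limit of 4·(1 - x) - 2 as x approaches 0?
Direct substitution at x = 0 gives 2.

Final answer: 2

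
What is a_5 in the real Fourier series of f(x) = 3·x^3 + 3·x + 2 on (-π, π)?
a_5 = (1/π) ∫_{-π}^{π} f(x)·cos(5x) dx.
Evaluate the integral (use parity and integration by parts as needed): a_5 = 0.

Final answer: 0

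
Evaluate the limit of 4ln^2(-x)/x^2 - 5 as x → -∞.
The quotient is an ∞/∞ indeterminate form as x → -∞.
Compare growth rates of the dominant terms (exponentials ≫ polynomials ≫ logarithms), or apply L'Hôpital's rule; the quotient → 0.
Adding the constant: 0 - 5 = -5. Limit = -5.

Final answer: -5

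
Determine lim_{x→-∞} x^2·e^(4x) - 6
The product is a 0·∞ indeterminate form at x → -∞.
Rewrite the product as x^2 / e^(-4x) (an ∞/∞ form) and apply L'Hôpital, or use the standard hierarchy e^(4|x|) ≫ |x^2| as x → -∞.
The indeterminate product → 0, so the limit = -6.

Final answer: -6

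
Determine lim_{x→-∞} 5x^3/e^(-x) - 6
The quotient is an ∞/∞ indeterminate form as x → -∞.
Compare growth rates of the dominant terms (exponentials ≫ polynomials ≫ logarithms), or apply L'Hôpital's rule; the quotient → 0.
Adding the constant: 0 - 6 = -6. Limit = -6.

Final answer: -6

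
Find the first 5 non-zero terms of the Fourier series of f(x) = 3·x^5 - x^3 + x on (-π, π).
(-122·π^2 + 6·π^4 + 734)·sin(x) + (-3·π^4 - 25 + 16·π^2)·sin(2·x) + (-46·π^2/9 + 110/27 + 2·π^4)·sin(3·x) + (-3·π^4/2 - 89/64 + 19·π^2/8)·sin(4·x) + (-34·π^2/25 + 454/625 + 6·π^4/5)·sin(5·x)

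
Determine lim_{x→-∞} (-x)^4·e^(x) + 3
The product is a 0·∞ indeterminate form at x → -∞.
Rewrite the product as (-x)^4 / e^(-x) (an ∞/∞ form) and apply L'Hôpital, or use the standard hierarchy e^(|x|) ≫ |(-x)^4| as x → -∞.
The indeterminate product → 0, so the limit = 3.

Final answer: 3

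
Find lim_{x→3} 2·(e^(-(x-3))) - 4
Direct substitution at x = 3 gives -2.

Final answer: -2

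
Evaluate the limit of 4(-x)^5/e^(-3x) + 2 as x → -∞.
The quotient is an ∞/∞ indeterminate form as x → -∞.
Compare growth rates of the dominant terms (exponentials ≫ polynomials ≫ logarithms), or apply L'Hôpital's rule; the quotient → 0.
Adding the constant: 0 + 2 = 2. Limit = 2.

Final answer: 2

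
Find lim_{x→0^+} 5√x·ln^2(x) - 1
The product is a 0·∞ indeterminate form at x → 0⁺.
Rewrite the product as 5·ln^2(x) / x^(-1/2) and apply L'Hôpital, or use the standard hierarchy x^(-1/2) ≫ |ln x|^2 as x → 0⁺.
The indeterminate product → 0, so the limit = -1.

Final answer: -1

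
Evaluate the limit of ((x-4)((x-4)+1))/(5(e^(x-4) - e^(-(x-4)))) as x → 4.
Both numerator and denominator → 0 as x → 4; this is a 0/0 indeterminate form.
Expand each to leading order near x = 4: numerator ~ (x - 4), denominator ~ 10·(x - 4).
The limit of the ratio is 1/10.

Final answer: 1/10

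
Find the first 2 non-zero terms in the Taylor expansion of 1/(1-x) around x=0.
x + 1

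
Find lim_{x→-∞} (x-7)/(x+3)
Evaluate the dominant behaviour as x → -∞; each term tends to a finite value or vanishes.
Limit = 1.

Final answer: 1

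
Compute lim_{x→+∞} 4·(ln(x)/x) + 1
Evaluate the dominant behaviour as x → +∞; each term tends to a finite value or vanishes.
Limit = 1.

Final answer: 1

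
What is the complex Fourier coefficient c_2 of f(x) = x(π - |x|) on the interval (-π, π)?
Compute the real Fourier coefficients first: a_2 = 0, b_2 = 0.
Then c_2 = (a_2 − i·b_2)/2 = 0.

Final answer: 0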